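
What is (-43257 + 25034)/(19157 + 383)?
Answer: -18223/19540 ≈ -0.93260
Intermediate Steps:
(-43257 + 25034)/(19157 + 383) = -18223/19540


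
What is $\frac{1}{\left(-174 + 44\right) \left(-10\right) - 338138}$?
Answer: $- \frac{1}{336838} \approx -2.9688 \cdot 10^{-6}$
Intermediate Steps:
$\frac{1}{\left(-174 + 44\right) \left(-10\right) - 338138} = \frac{1}{\left(-130\right) \left(-10\right) - 338138} = \frac{1}{1300 - 338138} = \frac{1}{-336838} = - \frac{1}{336838}$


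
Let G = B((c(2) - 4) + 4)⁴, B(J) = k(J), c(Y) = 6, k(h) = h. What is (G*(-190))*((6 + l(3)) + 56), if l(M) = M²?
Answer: -17483040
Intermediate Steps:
B(J) = J
G = 1296 (G = ((6 - 4) + 4)⁴ = (2 + 4)⁴ = 6⁴ = 1296)
(G*(-190))*((6 + l(3)) + 56) = (1296*(-190))*((6 + 3²) + 56) = -246240*((6 + 9) + 56) = -246240*(15 + 56) = -246240*71 = -17483040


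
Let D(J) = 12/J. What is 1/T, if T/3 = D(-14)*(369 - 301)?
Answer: -7/1224 ≈ -0.0057190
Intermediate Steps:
T = -1224/7 (T = 3*((12/(-14))*(369 - 301)) = 3*((12*(-1/14))*68) = 3*(-6/7*68) = 3*(-408/7) = -1224/7 ≈ -174.86)
1/T = 1/(-1224/7) = -7/1224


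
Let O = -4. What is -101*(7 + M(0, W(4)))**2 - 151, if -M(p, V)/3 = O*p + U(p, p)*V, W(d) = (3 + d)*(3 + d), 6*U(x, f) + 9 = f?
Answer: -20910129/4 ≈ -5.2275e+6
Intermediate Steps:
U(x, f) = -3/2 + f/6
W(d) = (3 + d)**2
M(p, V) = 12*p - 3*V*(-3/2 + p/6) (M(p, V) = -3*(-4*p + (-3/2 + p/6)*V) = -3*(-4*p + V*(-3/2 + p/6)) = 12*p - 3*V*(-3/2 + p/6))
-101*(7 + M(0, W(4)))**2 - 151 = -101*(7 + (12*0 - (3 + 4)**2*(-9 + 0)/2))**2 - 151 = -101*(7 + (0 - 1/2*7**2*(-9)))**2 - 151 = -101*(7 + (0 - 1/2*49*(-9)))**2 - 151 = -101*(7 + (0 + 441/2))**2 - 151 = -101*(7 + 441/2)**2 - 151 = -101*(455/2)**2 - 151 = -101*207025/4 - 151 = -20909525/4 - 151 = -20910129/4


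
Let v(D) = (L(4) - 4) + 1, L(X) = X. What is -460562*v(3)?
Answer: -460562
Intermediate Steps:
v(D) = 1 (v(D) = (4 - 4) + 1 = 0 + 1 = 1)
-460562*v(3) = -460562*1 = -460562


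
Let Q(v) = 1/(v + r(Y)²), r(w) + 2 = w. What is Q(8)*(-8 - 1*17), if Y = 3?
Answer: -25/9 ≈ -2.7778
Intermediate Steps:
r(w) = -2 + w
Q(v) = 1/(1 + v) (Q(v) = 1/(v + (-2 + 3)²) = 1/(v + 1²) = 1/(v + 1) = 1/(1 + v))
Q(8)*(-8 - 1*17) = (-8 - 1*17)/(1 + 8) = (-8 - 17)/9 = (⅑)*(-25) = -25/9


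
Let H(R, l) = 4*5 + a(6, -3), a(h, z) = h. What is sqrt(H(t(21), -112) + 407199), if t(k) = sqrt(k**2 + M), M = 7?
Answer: 5*sqrt(16289) ≈ 638.14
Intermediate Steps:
t(k) = sqrt(7 + k**2) (t(k) = sqrt(k**2 + 7) = sqrt(7 + k**2))
H(R, l) = 26 (H(R, l) = 4*5 + 6 = 20 + 6 = 26)
sqrt(H(t(21), -112) + 407199) = sqrt(26 + 407199) = sqrt(407225) = 5*sqrt(16289)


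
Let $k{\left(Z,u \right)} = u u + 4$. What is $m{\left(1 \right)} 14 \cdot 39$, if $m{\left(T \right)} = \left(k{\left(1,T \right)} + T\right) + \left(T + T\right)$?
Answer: $4368$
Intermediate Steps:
$k{\left(Z,u \right)} = 4 + u^{2}$ ($k{\left(Z,u \right)} = u^{2} + 4 = 4 + u^{2}$)
$m{\left(T \right)} = 4 + T^{2} + 3 T$ ($m{\left(T \right)} = \left(\left(4 + T^{2}\right) + T\right) + \left(T + T\right) = \left(4 + T + T^{2}\right) + 2 T = 4 + T^{2} + 3 T$)
$m{\left(1 \right)} 14 \cdot 39 = \left(4 + 1^{2} + 3 \cdot 1\right) 14 \cdot 39 = \left(4 + 1 + 3\right) 14 \cdot 39 = 8 \cdot 14 \cdot 39 = 112 \cdot 39 = 4368$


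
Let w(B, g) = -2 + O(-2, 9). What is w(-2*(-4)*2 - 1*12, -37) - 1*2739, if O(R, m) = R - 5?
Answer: -2748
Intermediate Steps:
O(R, m) = -5 + R
w(B, g) = -9 (w(B, g) = -2 + (-5 - 2) = -2 - 7 = -9)
w(-2*(-4)*2 - 1*12, -37) - 1*2739 = -9 - 1*2739 = -9 - 2739 = -2748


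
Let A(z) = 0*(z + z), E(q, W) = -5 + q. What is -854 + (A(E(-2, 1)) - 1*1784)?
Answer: -2638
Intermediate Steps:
A(z) = 0 (A(z) = 0*(2*z) = 0)
-854 + (A(E(-2, 1)) - 1*1784) = -854 + (0 - 1*1784) = -854 + (0 - 1784) = -854 - 1784 = -2638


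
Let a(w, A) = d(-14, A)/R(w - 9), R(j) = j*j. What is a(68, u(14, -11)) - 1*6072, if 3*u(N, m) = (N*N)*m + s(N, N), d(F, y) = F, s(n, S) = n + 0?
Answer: -21136646/3481 ≈ -6072.0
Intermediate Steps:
s(n, S) = n
u(N, m) = N/3 + m*N²/3 (u(N, m) = ((N*N)*m + N)/3 = (N²*m + N)/3 = (m*N² + N)/3 = (N + m*N²)/3 = N/3 + m*N²/3)
R(j) = j²
a(w, A) = -14/(-9 + w)² (a(w, A) = -14/(w - 9)² = -14/(-9 + w)²)
a(68, u(14, -11)) - 1*6072 = -14/(-9 + 68)² - 1*6072 = -14/59² - 6072 = -14*1/3481 - 6072 = -14/3481 - 6072 = -21136646/3481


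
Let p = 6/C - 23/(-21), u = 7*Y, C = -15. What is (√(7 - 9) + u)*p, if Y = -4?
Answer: -292/15 + 73*I*√2/105 ≈ -19.467 + 0.98322*I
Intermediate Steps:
u = -28 (u = 7*(-4) = -28)
p = 73/105 (p = 6/(-15) - 23/(-21) = 6*(-1/15) - 23*(-1/21) = -⅖ + 23/21 = 73/105 ≈ 0.69524)
(√(7 - 9) + u)*p = (√(7 - 9) - 28)*(73/105) = (√(-2) - 28)*(73/105) = (I*√2 - 28)*(73/105) = (-28 + I*√2)*(73/105) = -292/15 + 73*I*√2/105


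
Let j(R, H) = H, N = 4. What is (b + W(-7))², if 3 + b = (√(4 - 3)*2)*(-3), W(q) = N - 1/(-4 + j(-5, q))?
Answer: 2916/121 ≈ 24.099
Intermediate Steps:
W(q) = 4 - 1/(-4 + q)
b = -9 (b = -3 + (√(4 - 3)*2)*(-3) = -3 + (√1*2)*(-3) = -3 + (1*2)*(-3) = -3 + 2*(-3) = -3 - 6 = -9)
(b + W(-7))² = (-9 + (-17 + 4*(-7))/(-4 - 7))² = (-9 + (-17 - 28)/(-11))² = (-9 - 1/11*(-45))² = (-9 + 45/11)² = (-54/11)² = 2916/121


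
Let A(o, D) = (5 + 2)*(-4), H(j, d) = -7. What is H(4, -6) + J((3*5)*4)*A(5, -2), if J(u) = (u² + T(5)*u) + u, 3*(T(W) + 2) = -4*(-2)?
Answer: -103607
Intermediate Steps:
T(W) = ⅔ (T(W) = -2 + (-4*(-2))/3 = -2 + (⅓)*8 = -2 + 8/3 = ⅔)
A(o, D) = -28 (A(o, D) = 7*(-4) = -28)
J(u) = u² + 5*u/3 (J(u) = (u² + 2*u/3) + u = u² + 5*u/3)
H(4, -6) + J((3*5)*4)*A(5, -2) = -7 + (((3*5)*4)*(5 + 3*((3*5)*4))/3)*(-28) = -7 + ((15*4)*(5 + 3*(15*4))/3)*(-28) = -7 + ((⅓)*60*(5 + 3*60))*(-28) = -7 + ((⅓)*60*(5 + 180))*(-28) = -7 + ((⅓)*60*185)*(-28) = -7 + 3700*(-28) = -7 - 103600 = -103607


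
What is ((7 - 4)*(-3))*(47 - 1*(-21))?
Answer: -612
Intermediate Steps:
((7 - 4)*(-3))*(47 - 1*(-21)) = (3*(-3))*(47 + 21) = -9*68 = -612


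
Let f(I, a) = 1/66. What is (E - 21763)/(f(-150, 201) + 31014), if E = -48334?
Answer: -4626402/2046925 ≈ -2.2602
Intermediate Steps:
f(I, a) = 1/66
(E - 21763)/(f(-150, 201) + 31014) = (-48334 - 21763)/(1/66 + 31014) = -70097/2046925/66 = -70097*66/2046925 = -4626402/2046925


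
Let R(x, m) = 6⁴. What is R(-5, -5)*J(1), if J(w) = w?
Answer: 1296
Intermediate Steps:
R(x, m) = 1296
R(-5, -5)*J(1) = 1296*1 = 1296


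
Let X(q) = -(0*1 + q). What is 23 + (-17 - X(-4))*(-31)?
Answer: 674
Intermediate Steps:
X(q) = -q (X(q) = -(0 + q) = -q)
23 + (-17 - X(-4))*(-31) = 23 + (-17 - (-1)*(-4))*(-31) = 23 + (-17 - 1*4)*(-31) = 23 + (-17 - 4)*(-31) = 23 - 21*(-31) = 23 + 651 = 674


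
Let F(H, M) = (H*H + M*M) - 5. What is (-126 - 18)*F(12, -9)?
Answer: -31680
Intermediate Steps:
F(H, M) = -5 + H² + M² (F(H, M) = (H² + M²) - 5 = -5 + H² + M²)
(-126 - 18)*F(12, -9) = (-126 - 18)*(-5 + 12² + (-9)²) = -144*(-5 + 144 + 81) = -144*220 = -31680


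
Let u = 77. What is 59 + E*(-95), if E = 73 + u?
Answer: -14191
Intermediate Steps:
E = 150 (E = 73 + 77 = 150)
59 + E*(-95) = 59 + 150*(-95) = 59 - 14250 = -14191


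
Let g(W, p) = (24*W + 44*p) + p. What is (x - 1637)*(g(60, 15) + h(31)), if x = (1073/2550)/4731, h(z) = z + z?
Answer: -42993243787529/12064050 ≈ -3.5637e+6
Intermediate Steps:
h(z) = 2*z
g(W, p) = 24*W + 45*p
x = 1073/12064050 (x = (1073*(1/2550))*(1/4731) = (1073/2550)*(1/4731) = 1073/12064050 ≈ 8.8942e-5)
(x - 1637)*(g(60, 15) + h(31)) = (1073/12064050 - 1637)*((24*60 + 45*15) + 2*31) = -19748848777*((1440 + 675) + 62)/12064050 = -19748848777*(2115 + 62)/12064050 = -19748848777/12064050*2177 = -42993243787529/12064050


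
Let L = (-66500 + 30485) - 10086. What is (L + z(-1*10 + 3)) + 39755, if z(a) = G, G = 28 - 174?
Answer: -6492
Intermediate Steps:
L = -46101 (L = -36015 - 10086 = -46101)
G = -146
z(a) = -146
(L + z(-1*10 + 3)) + 39755 = (-46101 - 146) + 39755 = -46247 + 39755 = -6492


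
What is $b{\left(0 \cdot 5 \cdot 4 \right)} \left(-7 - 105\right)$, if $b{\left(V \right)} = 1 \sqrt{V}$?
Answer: $0$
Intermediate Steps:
$b{\left(V \right)} = \sqrt{V}$
$b{\left(0 \cdot 5 \cdot 4 \right)} \left(-7 - 105\right) = \sqrt{0 \cdot 5 \cdot 4} \left(-7 - 105\right) = \sqrt{0 \cdot 4} \left(-112\right) = \sqrt{0} \left(-112\right) = 0 \left(-112\right) = 0$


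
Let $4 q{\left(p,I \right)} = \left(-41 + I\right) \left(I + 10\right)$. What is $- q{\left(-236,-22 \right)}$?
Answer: $-189$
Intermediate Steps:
$q{\left(p,I \right)} = \frac{\left(-41 + I\right) \left(10 + I\right)}{4}$ ($q{\left(p,I \right)} = \frac{\left(-41 + I\right) \left(I + 10\right)}{4} = \frac{\left(-41 + I\right) \left(10 + I\right)}{4}$)
$- q{\left(-236,-22 \right)} = - (- \frac{205}{2} - - \frac{341}{2} + \frac{\left(-22\right)^{2}}{4}) = - (- \frac{205}{2} + \frac{341}{2} + \frac{1}{4} \cdot 484) = - (- \frac{205}{2} + \frac{341}{2} + 121) = \left(-1\right) 189 = -189$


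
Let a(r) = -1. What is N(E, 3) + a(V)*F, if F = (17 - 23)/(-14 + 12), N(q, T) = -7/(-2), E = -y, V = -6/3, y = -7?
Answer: 1/2 ≈ 0.50000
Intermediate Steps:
V = -2 (V = -6*1/3 = -2)
E = 7 (E = -1*(-7) = 7)
N(q, T) = 7/2 (N(q, T) = -7*(-1/2) = 7/2)
F = 3 (F = -6/(-2) = -6*(-1/2) = 3)
N(E, 3) + a(V)*F = 7/2 - 1*3 = 7/2 - 3 = 1/2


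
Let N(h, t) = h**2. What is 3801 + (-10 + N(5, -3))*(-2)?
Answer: 3771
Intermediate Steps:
3801 + (-10 + N(5, -3))*(-2) = 3801 + (-10 + 5**2)*(-2) = 3801 + (-10 + 25)*(-2) = 3801 + 15*(-2) = 3801 - 30 = 3771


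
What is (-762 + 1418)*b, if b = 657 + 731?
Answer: 910528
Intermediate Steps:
b = 1388
(-762 + 1418)*b = (-762 + 1418)*1388 = 656*1388 = 910528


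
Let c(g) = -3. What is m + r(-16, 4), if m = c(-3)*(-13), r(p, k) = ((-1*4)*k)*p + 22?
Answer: 317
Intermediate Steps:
r(p, k) = 22 - 4*k*p (r(p, k) = (-4*k)*p + 22 = -4*k*p + 22 = 22 - 4*k*p)
m = 39 (m = -3*(-13) = 39)
m + r(-16, 4) = 39 + (22 - 4*4*(-16)) = 39 + (22 + 256) = 39 + 278 = 317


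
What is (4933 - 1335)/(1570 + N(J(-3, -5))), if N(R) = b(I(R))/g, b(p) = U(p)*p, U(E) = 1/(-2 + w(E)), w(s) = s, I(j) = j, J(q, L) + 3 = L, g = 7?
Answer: 62965/27477 ≈ 2.2916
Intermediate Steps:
J(q, L) = -3 + L
U(E) = 1/(-2 + E)
b(p) = p/(-2 + p)
N(R) = R/(7*(-2 + R)) (N(R) = (R/(-2 + R))/7 = (R/(-2 + R))*(⅐) = R/(7*(-2 + R)))
(4933 - 1335)/(1570 + N(J(-3, -5))) = (4933 - 1335)/(1570 + (-3 - 5)/(7*(-2 + (-3 - 5)))) = 3598/(1570 + (⅐)*(-8)/(-2 - 8)) = 3598/(1570 + (⅐)*(-8)/(-10)) = 3598/(1570 + (⅐)*(-8)*(-⅒)) = 3598/(1570 + 4/35) = 3598/(54954/35) = 3598*(35/54954) = 62965/27477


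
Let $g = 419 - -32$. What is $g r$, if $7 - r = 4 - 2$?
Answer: $2255$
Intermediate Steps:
$g = 451$ ($g = 419 + 32 = 451$)
$r = 5$ ($r = 7 - \left(4 - 2\right) = 7 - 2 = 5$)
$g r = 451 \cdot 5 = 2255$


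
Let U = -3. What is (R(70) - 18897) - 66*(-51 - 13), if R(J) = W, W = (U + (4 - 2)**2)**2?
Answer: -14672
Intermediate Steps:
W = 1 (W = (-3 + (4 - 2)**2)**2 = (-3 + 2**2)**2 = (-3 + 4)**2 = 1**2 = 1)
R(J) = 1
(R(70) - 18897) - 66*(-51 - 13) = (1 - 18897) - 66*(-51 - 13) = -18896 - 66*(-64) = -18896 + 4224 = -14672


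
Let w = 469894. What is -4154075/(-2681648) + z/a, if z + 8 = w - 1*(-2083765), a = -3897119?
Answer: 9340931513077/10450701372112 ≈ 0.89381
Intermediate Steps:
z = 2553651 (z = -8 + (469894 - 1*(-2083765)) = -8 + (469894 + 2083765) = -8 + 2553659 = 2553651)
-4154075/(-2681648) + z/a = -4154075/(-2681648) + 2553651/(-3897119) = -4154075*(-1/2681648) + 2553651*(-1/3897119) = 4154075/2681648 - 2553651/3897119 = 9340931513077/10450701372112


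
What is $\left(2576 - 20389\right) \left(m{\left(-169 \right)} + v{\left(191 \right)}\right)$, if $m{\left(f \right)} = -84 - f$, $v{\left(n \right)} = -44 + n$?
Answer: $-4132616$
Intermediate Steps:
$\left(2576 - 20389\right) \left(m{\left(-169 \right)} + v{\left(191 \right)}\right) = \left(2576 - 20389\right) \left(\left(-84 - -169\right) + \left(-44 + 191\right)\right) = - 17813 \left(\left(-84 + 169\right) + 147\right) = - 17813 \left(85 + 147\right) = \left(-17813\right) 232 = -4132616$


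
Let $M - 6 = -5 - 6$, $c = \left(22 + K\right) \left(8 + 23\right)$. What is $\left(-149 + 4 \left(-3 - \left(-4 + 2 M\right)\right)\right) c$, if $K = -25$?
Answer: $9765$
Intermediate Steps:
$c = -93$ ($c = \left(22 - 25\right) \left(8 + 23\right) = \left(-3\right) 31 = -93$)
$M = -5$ ($M = 6 - 11 = -5$)
$\left(-149 + 4 \left(-3 - \left(-4 + 2 M\right)\right)\right) c = \left(-149 + 4 \left(-3 + \left(\left(-2\right) \left(-5\right) + 4\right)\right)\right) \left(-93\right) = \left(-149 + 4 \left(-3 + \left(10 + 4\right)\right)\right) \left(-93\right) = \left(-149 + 4 \left(-3 + 14\right)\right) \left(-93\right) = \left(-149 + 4 \cdot 11\right) \left(-93\right) = \left(-149 + 44\right) \left(-93\right) = \left(-105\right) \left(-93\right) = 9765$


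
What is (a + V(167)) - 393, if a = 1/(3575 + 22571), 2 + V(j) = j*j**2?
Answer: 121763699929/26146 ≈ 4.6571e+6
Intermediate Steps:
V(j) = -2 + j**3 (V(j) = -2 + j*j**2 = -2 + j**3)
a = 1/26146 ≈ 3.8247e-5
(a + V(167)) - 393 = (1/26146 + (-2 + 167**3)) - 393 = (1/26146 + (-2 + 4657463)) - 393 = (1/26146 + 4657461) - 393 = 121773975307/26146 - 393 = 121763699929/26146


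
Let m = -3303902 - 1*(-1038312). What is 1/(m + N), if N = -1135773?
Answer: -1/3401363 ≈ -2.9400e-7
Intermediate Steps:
m = -2265590 (m = -3303902 + 1038312 = -2265590)
1/(m + N) = 1/(-2265590 - 1135773) = 1/(-3401363) = -1/3401363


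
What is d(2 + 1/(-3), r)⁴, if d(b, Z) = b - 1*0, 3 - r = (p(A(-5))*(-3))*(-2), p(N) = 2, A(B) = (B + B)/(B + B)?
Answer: 625/81 ≈ 7.7160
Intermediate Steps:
A(B) = 1 (A(B) = (2*B)/((2*B)) = (2*B)*(1/(2*B)) = 1)
r = -9 (r = 3 - 2*(-3)*(-2) = 3 - (-6)*(-2) = 3 - 1*12 = 3 - 12 = -9)
d(b, Z) = b (d(b, Z) = b + 0 = b)
d(2 + 1/(-3), r)⁴ = (2 + 1/(-3))⁴ = (2 - ⅓)⁴ = (5/3)⁴ = 625/81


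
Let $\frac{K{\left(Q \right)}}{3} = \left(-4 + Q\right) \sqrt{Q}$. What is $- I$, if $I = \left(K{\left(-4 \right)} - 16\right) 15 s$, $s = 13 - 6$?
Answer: $1680 + 5040 i \approx 1680.0 + 5040.0 i$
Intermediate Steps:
$s = 7$ ($s = 13 - 6 = 7$)
$K{\left(Q \right)} = 3 \sqrt{Q} \left(-4 + Q\right)$ ($K{\left(Q \right)} = 3 \left(-4 + Q\right) \sqrt{Q} = 3 \sqrt{Q} \left(-4 + Q\right)$)
$I = -1680 - 5040 i$ ($I = \left(3 \sqrt{-4} \left(-4 - 4\right) - 16\right) 15 \cdot 7 = \left(3 \cdot 2 i \left(-8\right) - 16\right) 15 \cdot 7 = \left(- 48 i - 16\right) 15 \cdot 7 = \left(-16 - 48 i\right) 15 \cdot 7 = \left(-240 - 720 i\right) 7 = -1680 - 5040 i \approx -1680.0 - 5040.0 i$)
$- I = - (-1680 - 5040 i) = 1680 + 5040 i$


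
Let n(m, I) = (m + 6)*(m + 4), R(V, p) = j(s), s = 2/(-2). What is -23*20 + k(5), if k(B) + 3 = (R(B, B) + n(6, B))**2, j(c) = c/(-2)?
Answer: 56229/4 ≈ 14057.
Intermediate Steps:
s = -1 (s = 2*(-1/2) = -1)
j(c) = -c/2 (j(c) = c*(-1/2) = -c/2)
R(V, p) = 1/2 (R(V, p) = -1/2*(-1) = 1/2)
n(m, I) = (4 + m)*(6 + m) (n(m, I) = (6 + m)*(4 + m) = (4 + m)*(6 + m))
k(B) = 58069/4 (k(B) = -3 + (1/2 + (24 + 6**2 + 10*6))**2 = -3 + (1/2 + (24 + 36 + 60))**2 = -3 + (1/2 + 120)**2 = -3 + (241/2)**2 = -3 + 58081/4 = 58069/4)
-23*20 + k(5) = -23*20 + 58069/4 = -460 + 58069/4 = 56229/4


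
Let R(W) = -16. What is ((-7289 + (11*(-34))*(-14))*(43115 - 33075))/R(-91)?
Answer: 2576515/2 ≈ 1.2883e+6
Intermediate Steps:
((-7289 + (11*(-34))*(-14))*(43115 - 33075))/R(-91) = ((-7289 + (11*(-34))*(-14))*(43115 - 33075))/(-16) = ((-7289 - 374*(-14))*10040)*(-1/16) = ((-7289 + 5236)*10040)*(-1/16) = -2053*10040*(-1/16) = -20612120*(-1/16) = 2576515/2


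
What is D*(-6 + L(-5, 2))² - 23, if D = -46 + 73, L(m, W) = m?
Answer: 3244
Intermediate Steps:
D = 27
D*(-6 + L(-5, 2))² - 23 = 27*(-6 - 5)² - 23 = 27*(-11)² - 23 = 27*121 - 23 = 3267 - 23 = 3244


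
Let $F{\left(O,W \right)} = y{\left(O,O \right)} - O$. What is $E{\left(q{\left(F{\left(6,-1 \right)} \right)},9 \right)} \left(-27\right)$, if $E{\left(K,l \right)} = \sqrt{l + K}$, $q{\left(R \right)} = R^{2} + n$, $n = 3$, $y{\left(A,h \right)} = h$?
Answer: $- 54 \sqrt{3} \approx -93.531$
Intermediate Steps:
$F{\left(O,W \right)} = 0$ ($F{\left(O,W \right)} = O - O = 0$)
$q{\left(R \right)} = 3 + R^{2}$ ($q{\left(R \right)} = R^{2} + 3 = 3 + R^{2}$)
$E{\left(K,l \right)} = \sqrt{K + l}$
$E{\left(q{\left(F{\left(6,-1 \right)} \right)},9 \right)} \left(-27\right) = \sqrt{\left(3 + 0^{2}\right) + 9} \left(-27\right) = \sqrt{\left(3 + 0\right) + 9} \left(-27\right) = \sqrt{3 + 9} \left(-27\right) = \sqrt{12} \left(-27\right) = 2 \sqrt{3} \left(-27\right) = - 54 \sqrt{3}$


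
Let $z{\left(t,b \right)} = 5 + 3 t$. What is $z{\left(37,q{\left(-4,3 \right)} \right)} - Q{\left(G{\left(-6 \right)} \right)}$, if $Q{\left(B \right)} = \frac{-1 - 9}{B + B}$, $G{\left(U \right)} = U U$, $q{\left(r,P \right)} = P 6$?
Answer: $\frac{4181}{36} \approx 116.14$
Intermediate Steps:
$q{\left(r,P \right)} = 6 P$
$G{\left(U \right)} = U^{2}$
$Q{\left(B \right)} = - \frac{5}{B}$ ($Q{\left(B \right)} = - \frac{10}{2 B} = - 10 \frac{1}{2 B} = - \frac{5}{B}$)
$z{\left(37,q{\left(-4,3 \right)} \right)} - Q{\left(G{\left(-6 \right)} \right)} = \left(5 + 3 \cdot 37\right) - - \frac{5}{\left(-6\right)^{2}} = \left(5 + 111\right) - - \frac{5}{36} = 116 - \left(-5\right) \frac{1}{36} = 116 - - \frac{5}{36} = 116 + \frac{5}{36} = \frac{4181}{36}$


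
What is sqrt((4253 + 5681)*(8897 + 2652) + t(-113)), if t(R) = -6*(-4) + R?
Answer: sqrt(114727677) ≈ 10711.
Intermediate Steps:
t(R) = 24 + R
sqrt((4253 + 5681)*(8897 + 2652) + t(-113)) = sqrt((4253 + 5681)*(8897 + 2652) + (24 - 113)) = sqrt(9934*11549 - 89) = sqrt(114727766 - 89) = sqrt(114727677)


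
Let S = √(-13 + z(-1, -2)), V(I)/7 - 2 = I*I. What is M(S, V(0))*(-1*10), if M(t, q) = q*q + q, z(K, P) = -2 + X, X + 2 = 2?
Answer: -2100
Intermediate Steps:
X = 0 (X = -2 + 2 = 0)
V(I) = 14 + 7*I² (V(I) = 14 + 7*(I*I) = 14 + 7*I²)
z(K, P) = -2 (z(K, P) = -2 + 0 = -2)
S = I*√15 (S = √(-13 - 2) = √(-15) = I*√15 ≈ 3.873*I)
M(t, q) = q + q² (M(t, q) = q² + q = q + q²)
M(S, V(0))*(-1*10) = ((14 + 7*0²)*(1 + (14 + 7*0²)))*(-1*10) = ((14 + 7*0)*(1 + (14 + 7*0)))*(-10) = ((14 + 0)*(1 + (14 + 0)))*(-10) = (14*(1 + 14))*(-10) = (14*15)*(-10) = 210*(-10) = -2100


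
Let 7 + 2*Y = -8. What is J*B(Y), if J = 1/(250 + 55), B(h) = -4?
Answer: -4/305 ≈ -0.013115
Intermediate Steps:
Y = -15/2 (Y = -7/2 + (1/2)*(-8) = -7/2 - 4 = -15/2 ≈ -7.5000)
J = 1/305 ≈ 0.0032787
J*B(Y) = (1/305)*(-4) = -4/305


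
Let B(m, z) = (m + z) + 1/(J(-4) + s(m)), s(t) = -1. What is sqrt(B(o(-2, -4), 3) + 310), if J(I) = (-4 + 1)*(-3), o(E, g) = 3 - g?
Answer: sqrt(5122)/4 ≈ 17.892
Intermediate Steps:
J(I) = 9 (J(I) = -3*(-3) = 9)
B(m, z) = 1/8 + m + z (B(m, z) = (m + z) + 1/(9 - 1) = (m + z) + 1/8 = 1/8 + m + z)
sqrt(B(o(-2, -4), 3) + 310) = sqrt((1/8 + (3 - 1*(-4)) + 3) + 310) = sqrt((1/8 + (3 + 4) + 3) + 310) = sqrt((1/8 + 7 + 3) + 310) = sqrt(81/8 + 310) = sqrt(2561/8) = sqrt(5122)/4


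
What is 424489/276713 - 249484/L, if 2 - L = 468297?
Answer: 267821542347/129583314335 ≈ 2.0668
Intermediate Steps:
L = -468295 (L = 2 - 1*468297 = 2 - 468297 = -468295)
424489/276713 - 249484/L = 424489/276713 - 249484/(-468295) = 424489*(1/276713) - 249484*(-1/468295) = 424489/276713 + 249484/468295 = 267821542347/129583314335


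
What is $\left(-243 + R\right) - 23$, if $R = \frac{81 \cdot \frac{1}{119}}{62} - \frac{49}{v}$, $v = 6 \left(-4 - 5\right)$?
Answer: $- \frac{26402924}{99603} \approx -265.08$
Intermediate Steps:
$v = -54$ ($v = 6 \left(-9\right) = -54$)
$R = \frac{91474}{99603}$ ($R = \frac{81 \cdot \frac{1}{119}}{62} - \frac{49}{-54} = 81 \cdot \frac{1}{119} \cdot \frac{1}{62} - - \frac{49}{54} = \frac{81}{119} \cdot \frac{1}{62} + \frac{49}{54} = \frac{81}{7378} + \frac{49}{54} = \frac{91474}{99603} \approx 0.91839$)
$\left(-243 + R\right) - 23 = \left(-243 + \frac{91474}{99603}\right) - 23 = - \frac{24112055}{99603} - 23 = - \frac{26402924}{99603}$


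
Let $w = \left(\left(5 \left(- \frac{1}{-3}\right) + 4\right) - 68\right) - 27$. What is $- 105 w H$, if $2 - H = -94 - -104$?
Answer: $-75040$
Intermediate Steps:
$H = -8$ ($H = 2 - \left(-94 - -104\right) = 2 - \left(-94 + 104\right) = 2 - 10 = -8$)
$w = - \frac{268}{3}$ ($w = \left(\left(5 \left(\left(-1\right) \left(- \frac{1}{3}\right)\right) + 4\right) - 68\right) - 27 = \left(\left(5 \cdot \frac{1}{3} + 4\right) - 68\right) - 27 = \left(\left(\frac{5}{3} + 4\right) - 68\right) - 27 = \left(\frac{17}{3} - 68\right) - 27 = - \frac{187}{3} - 27 = - \frac{268}{3} \approx -89.333$)
$- 105 w H = \left(-105\right) \left(- \frac{268}{3}\right) \left(-8\right) = 9380 \left(-8\right) = -75040$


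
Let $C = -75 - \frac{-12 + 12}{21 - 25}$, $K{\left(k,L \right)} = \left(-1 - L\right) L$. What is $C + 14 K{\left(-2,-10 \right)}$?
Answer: $-1335$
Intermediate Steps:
$K{\left(k,L \right)} = L \left(-1 - L\right)$
$C = -75$ ($C = -75 - \frac{0}{-4} = -75 - 0 \left(- \frac{1}{4}\right) = -75 - 0 = -75 + 0 = -75$)
$C + 14 K{\left(-2,-10 \right)} = -75 + 14 \left(\left(-1\right) \left(-10\right) \left(1 - 10\right)\right) = -75 + 14 \left(\left(-1\right) \left(-10\right) \left(-9\right)\right) = -75 + 14 \left(-90\right) = -75 - 1260 = -1335$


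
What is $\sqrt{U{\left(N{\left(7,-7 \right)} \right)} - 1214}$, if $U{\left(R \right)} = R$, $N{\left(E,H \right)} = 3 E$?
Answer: $i \sqrt{1193} \approx 34.54 i$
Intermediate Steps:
$\sqrt{U{\left(N{\left(7,-7 \right)} \right)} - 1214} = \sqrt{3 \cdot 7 - 1214} = \sqrt{21 - 1214} = \sqrt{-1193} = i \sqrt{1193}$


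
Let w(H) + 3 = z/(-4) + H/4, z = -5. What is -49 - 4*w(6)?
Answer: -48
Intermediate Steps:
w(H) = -7/4 + H/4 (w(H) = -3 + (-5/(-4) + H/4) = -3 + (-5*(-¼) + H*(¼)) = -3 + (5/4 + H/4) = -7/4 + H/4)
-49 - 4*w(6) = -49 - 4*(-7/4 + (¼)*6) = -49 - 4*(-7/4 + 3/2) = -49 - 4*(-¼) = -49 + 1 = -48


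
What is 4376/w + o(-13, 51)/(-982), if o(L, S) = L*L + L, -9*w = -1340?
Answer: 4808256/164485 ≈ 29.232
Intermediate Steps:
w = 1340/9 (w = -⅑*(-1340) = 1340/9 ≈ 148.89)
o(L, S) = L + L² (o(L, S) = L² + L = L + L²)
4376/w + o(-13, 51)/(-982) = 4376/(1340/9) - 13*(1 - 13)/(-982) = 4376*(9/1340) - 13*(-12)*(-1/982) = 9846/335 + 156*(-1/982) = 9846/335 - 78/491 = 4808256/164485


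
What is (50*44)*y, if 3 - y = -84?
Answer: 191400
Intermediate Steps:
y = 87 (y = 3 - 1*(-84) = 3 + 84 = 87)
(50*44)*y = (50*44)*87 = 2200*87 = 191400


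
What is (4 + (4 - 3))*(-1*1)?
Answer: -5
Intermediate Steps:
(4 + (4 - 3))*(-1*1) = (4 + 1)*(-1) = 5*(-1) = -5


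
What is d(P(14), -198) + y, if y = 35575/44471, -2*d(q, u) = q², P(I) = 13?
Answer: -7444449/88942 ≈ -83.700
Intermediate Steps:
d(q, u) = -q²/2
y = 35575/44471 (y = 35575*(1/44471) = 35575/44471 ≈ 0.79996)
d(P(14), -198) + y = -½*13² + 35575/44471 = -½*169 + 35575/44471 = -169/2 + 35575/44471 = -7444449/88942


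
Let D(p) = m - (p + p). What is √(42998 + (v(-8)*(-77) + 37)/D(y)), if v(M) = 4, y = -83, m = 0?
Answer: √1184807902/166 ≈ 207.36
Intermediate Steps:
D(p) = -2*p (D(p) = 0 - (p + p) = 0 - 2*p = -2*p)
√(42998 + (v(-8)*(-77) + 37)/D(y)) = √(42998 + (4*(-77) + 37)/((-2*(-83)))) = √(42998 + (-308 + 37)/166) = √(42998 - 271*1/166) = √(42998 - 271/166) = √(7137397/166) = √1184807902/166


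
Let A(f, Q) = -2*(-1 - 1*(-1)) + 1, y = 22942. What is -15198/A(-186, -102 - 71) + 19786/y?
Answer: -174326365/11471 ≈ -15197.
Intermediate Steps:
A(f, Q) = 1 (A(f, Q) = -2*(-1 + 1) + 1 = -2*0 + 1 = 0 + 1 = 1)
-15198/A(-186, -102 - 71) + 19786/y = -15198/1 + 19786/22942 = -15198*1 + 19786*(1/22942) = -15198 + 9893/11471 = -174326365/11471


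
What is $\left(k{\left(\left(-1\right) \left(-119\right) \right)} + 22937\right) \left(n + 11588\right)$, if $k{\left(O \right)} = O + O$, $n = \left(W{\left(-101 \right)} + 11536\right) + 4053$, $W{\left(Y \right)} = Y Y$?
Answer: $866235150$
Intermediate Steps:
$W{\left(Y \right)} = Y^{2}$
$n = 25790$ ($n = \left(\left(-101\right)^{2} + 11536\right) + 4053 = \left(10201 + 11536\right) + 4053 = 21737 + 4053 = 25790$)
$k{\left(O \right)} = 2 O$
$\left(k{\left(\left(-1\right) \left(-119\right) \right)} + 22937\right) \left(n + 11588\right) = \left(2 \left(\left(-1\right) \left(-119\right)\right) + 22937\right) \left(25790 + 11588\right) = \left(2 \cdot 119 + 22937\right) 37378 = \left(238 + 22937\right) 37378 = 23175 \cdot 37378 = 866235150$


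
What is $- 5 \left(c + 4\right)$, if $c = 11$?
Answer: $-75$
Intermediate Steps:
$- 5 \left(c + 4\right) = - 5 \left(11 + 4\right) = \left(-5\right) 15 = -75$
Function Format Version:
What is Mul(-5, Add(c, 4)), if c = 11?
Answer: -75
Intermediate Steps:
Mul(-5, Add(c, 4)) = Mul(-5, Add(11, 4)) = Mul(-5, 15) = -75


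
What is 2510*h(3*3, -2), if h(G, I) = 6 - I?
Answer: 20080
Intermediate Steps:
2510*h(3*3, -2) = 2510*(6 - 1*(-2)) = 2510*(6 + 2) = 2510*8 = 20080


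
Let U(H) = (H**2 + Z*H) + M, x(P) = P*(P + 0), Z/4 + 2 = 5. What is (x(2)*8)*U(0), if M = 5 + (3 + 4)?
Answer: 384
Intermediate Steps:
Z = 12 (Z = -8 + 4*5 = -8 + 20 = 12)
x(P) = P**2 (x(P) = P*P = P**2)
M = 12 (M = 5 + 7 = 12)
U(H) = 12 + H**2 + 12*H (U(H) = (H**2 + 12*H) + 12 = 12 + H**2 + 12*H)
(x(2)*8)*U(0) = (2**2*8)*(12 + 0**2 + 12*0) = (4*8)*(12 + 0 + 0) = 32*12 = 384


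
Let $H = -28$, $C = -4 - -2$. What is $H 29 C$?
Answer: $1624$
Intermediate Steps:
$C = -2$ ($C = -4 + 2 = -2$)
$H 29 C = \left(-28\right) 29 \left(-2\right) = \left(-812\right) \left(-2\right) = 1624$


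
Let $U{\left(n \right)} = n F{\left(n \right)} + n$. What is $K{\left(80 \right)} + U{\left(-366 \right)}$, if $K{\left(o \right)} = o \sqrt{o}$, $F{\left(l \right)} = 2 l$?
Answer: $267546 + 320 \sqrt{5} \approx 2.6826 \cdot 10^{5}$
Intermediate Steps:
$K{\left(o \right)} = o^{\frac{3}{2}}$
$U{\left(n \right)} = n + 2 n^{2}$ ($U{\left(n \right)} = n 2 n + n = 2 n^{2} + n = n + 2 n^{2}$)
$K{\left(80 \right)} + U{\left(-366 \right)} = 80^{\frac{3}{2}} - 366 \left(1 + 2 \left(-366\right)\right) = 320 \sqrt{5} - 366 \left(1 - 732\right) = 320 \sqrt{5} - -267546 = 320 \sqrt{5} + 267546 = 267546 + 320 \sqrt{5}$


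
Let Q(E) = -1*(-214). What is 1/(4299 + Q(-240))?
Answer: 1/4513 ≈ 0.00022158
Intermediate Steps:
Q(E) = 214
1/(4299 + Q(-240)) = 1/(4299 + 214) = 1/4513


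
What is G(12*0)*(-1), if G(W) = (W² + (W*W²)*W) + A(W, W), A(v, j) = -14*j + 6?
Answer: -6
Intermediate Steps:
A(v, j) = 6 - 14*j
G(W) = 6 + W² + W⁴ - 14*W (G(W) = (W² + (W*W²)*W) + (6 - 14*W) = (W² + W³*W) + (6 - 14*W) = (W² + W⁴) + (6 - 14*W) = 6 + W² + W⁴ - 14*W)
G(12*0)*(-1) = (6 + (12*0)² + (12*0)⁴ - 168*0)*(-1) = (6 + 0² + 0⁴ - 14*0)*(-1) = (6 + 0 + 0 + 0)*(-1) = 6*(-1) = -6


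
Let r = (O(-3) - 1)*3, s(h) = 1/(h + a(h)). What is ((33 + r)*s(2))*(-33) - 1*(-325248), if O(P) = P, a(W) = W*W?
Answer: 650265/2 ≈ 3.2513e+5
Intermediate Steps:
a(W) = W²
s(h) = 1/(h + h²)
r = -12 (r = (-3 - 1)*3 = -4*3 = -12)
((33 + r)*s(2))*(-33) - 1*(-325248) = ((33 - 12)*(1/(2*(1 + 2))))*(-33) - 1*(-325248) = (21*((½)/3))*(-33) + 325248 = (21*((½)*(⅓)))*(-33) + 325248 = (21*(⅙))*(-33) + 325248 = (7/2)*(-33) + 325248 = -231/2 + 325248 = 650265/2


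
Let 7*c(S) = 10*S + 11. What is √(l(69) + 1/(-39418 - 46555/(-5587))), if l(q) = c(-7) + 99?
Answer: √215154312397440757005/1541272677 ≈ 9.5169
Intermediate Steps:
c(S) = 11/7 + 10*S/7 (c(S) = (10*S + 11)/7 = (11 + 10*S)/7 = 11/7 + 10*S/7)
l(q) = 634/7 (l(q) = (11/7 + (10/7)*(-7)) + 99 = (11/7 - 10) + 99 = -59/7 + 99 = 634/7)
√(l(69) + 1/(-39418 - 46555/(-5587))) = √(634/7 + 1/(-39418 - 46555/(-5587))) = √(634/7 + 1/(-39418 - 46555*(-1/5587))) = √(634/7 + 1/(-39418 + 46555/5587)) = √(634/7 + 1/(-220181811/5587)) = √(634/7 - 5587/220181811) = √(139595229065/1541272677) = √215154312397440757005/1541272677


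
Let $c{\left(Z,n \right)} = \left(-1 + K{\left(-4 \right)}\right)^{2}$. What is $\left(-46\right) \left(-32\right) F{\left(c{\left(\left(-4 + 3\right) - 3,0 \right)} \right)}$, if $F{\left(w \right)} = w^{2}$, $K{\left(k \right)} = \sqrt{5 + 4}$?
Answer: $23552$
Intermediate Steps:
$K{\left(k \right)} = 3$ ($K{\left(k \right)} = \sqrt{9} = 3$)
$c{\left(Z,n \right)} = 4$ ($c{\left(Z,n \right)} = \left(-1 + 3\right)^{2} = 2^{2} = 4$)
$\left(-46\right) \left(-32\right) F{\left(c{\left(\left(-4 + 3\right) - 3,0 \right)} \right)} = \left(-46\right) \left(-32\right) 4^{2} = 1472 \cdot 16 = 23552$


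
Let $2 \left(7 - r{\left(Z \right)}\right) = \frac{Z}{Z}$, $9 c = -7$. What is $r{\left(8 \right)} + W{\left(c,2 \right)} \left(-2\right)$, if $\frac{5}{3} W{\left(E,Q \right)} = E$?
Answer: $\frac{223}{30} \approx 7.4333$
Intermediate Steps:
$c = - \frac{7}{9}$ ($c = \frac{1}{9} \left(-7\right) = - \frac{7}{9} \approx -0.77778$)
$r{\left(Z \right)} = \frac{13}{2}$ ($r{\left(Z \right)} = 7 - \frac{Z \frac{1}{Z}}{2} = 7 - \frac{1}{2} = \frac{13}{2}$)
$W{\left(E,Q \right)} = \frac{3 E}{5}$
$r{\left(8 \right)} + W{\left(c,2 \right)} \left(-2\right) = \frac{13}{2} + \frac{3}{5} \left(- \frac{7}{9}\right) \left(-2\right) = \frac{13}{2} - - \frac{14}{15} = \frac{13}{2} + \frac{14}{15} = \frac{223}{30}$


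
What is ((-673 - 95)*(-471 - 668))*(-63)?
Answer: -55109376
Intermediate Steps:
((-673 - 95)*(-471 - 668))*(-63) = -768*(-1139)*(-63) = 874752*(-63) = -55109376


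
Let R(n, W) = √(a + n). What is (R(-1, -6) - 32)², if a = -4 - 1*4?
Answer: 1015 - 192*I ≈ 1015.0 - 192.0*I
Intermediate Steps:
a = -8 (a = -4 - 4 = -8)
R(n, W) = √(-8 + n)
(R(-1, -6) - 32)² = (√(-8 - 1) - 32)² = (√(-9) - 32)² = (3*I - 32)² = (-32 + 3*I)²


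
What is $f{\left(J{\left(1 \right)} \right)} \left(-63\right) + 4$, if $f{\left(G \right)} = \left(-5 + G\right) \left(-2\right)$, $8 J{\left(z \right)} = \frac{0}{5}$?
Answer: $-626$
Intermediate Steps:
$J{\left(z \right)} = 0$ ($J{\left(z \right)} = \frac{0 \cdot \frac{1}{5}}{8} = \frac{1}{8} \cdot 0 = 0$)
$f{\left(G \right)} = 10 - 2 G$
$f{\left(J{\left(1 \right)} \right)} \left(-63\right) + 4 = \left(10 - 0\right) \left(-63\right) + 4 = \left(10 + 0\right) \left(-63\right) + 4 = 10 \left(-63\right) + 4 = -630 + 4 = -626$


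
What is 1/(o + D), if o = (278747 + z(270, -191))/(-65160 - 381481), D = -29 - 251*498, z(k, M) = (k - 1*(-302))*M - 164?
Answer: -446641/55842353638 ≈ -7.9982e-6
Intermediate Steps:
z(k, M) = -164 + M*(302 + k) (z(k, M) = (k + 302)*M - 164 = (302 + k)*M - 164 = M*(302 + k) - 164 = -164 + M*(302 + k))
D = -125027 (D = -29 - 124998 = -125027)
o = -169331/446641 (o = (278747 + (-164 + 302*(-191) - 191*270))/(-65160 - 381481) = (278747 + (-164 - 57682 - 51570))/(-446641) = (278747 - 109416)*(-1/446641) = 169331*(-1/446641) = -169331/446641 ≈ -0.37912)
1/(o + D) = 1/(-169331/446641 - 125027) = 1/(-55842353638/446641) = -446641/55842353638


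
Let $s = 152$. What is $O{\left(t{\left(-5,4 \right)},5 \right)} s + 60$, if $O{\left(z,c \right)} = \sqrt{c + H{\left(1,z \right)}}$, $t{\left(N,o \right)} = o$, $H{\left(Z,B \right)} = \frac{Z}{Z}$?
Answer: $60 + 152 \sqrt{6} \approx 432.32$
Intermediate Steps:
$H{\left(Z,B \right)} = 1$
$O{\left(z,c \right)} = \sqrt{1 + c}$ ($O{\left(z,c \right)} = \sqrt{c + 1} = \sqrt{1 + c}$)
$O{\left(t{\left(-5,4 \right)},5 \right)} s + 60 = \sqrt{1 + 5} \cdot 152 + 60 = \sqrt{6} \cdot 152 + 60 = 152 \sqrt{6} + 60 = 60 + 152 \sqrt{6}$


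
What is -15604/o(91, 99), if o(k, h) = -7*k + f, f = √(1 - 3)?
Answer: 9939748/405771 + 15604*I*√2/405771 ≈ 24.496 + 0.054384*I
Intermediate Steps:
f = I*√2 (f = √(-2) = I*√2 ≈ 1.4142*I)
o(k, h) = -7*k + I*√2
-15604/o(91, 99) = -15604/(-7*91 + I*√2) = -15604/(-637 + I*√2)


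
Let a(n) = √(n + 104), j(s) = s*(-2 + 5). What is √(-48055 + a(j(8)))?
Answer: √(-48055 + 8*√2) ≈ 219.19*I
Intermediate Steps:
j(s) = 3*s (j(s) = s*3 = 3*s)
a(n) = √(104 + n)
√(-48055 + a(j(8))) = √(-48055 + √(104 + 3*8)) = √(-48055 + √(104 + 24)) = √(-48055 + √128) = √(-48055 + 8*√2)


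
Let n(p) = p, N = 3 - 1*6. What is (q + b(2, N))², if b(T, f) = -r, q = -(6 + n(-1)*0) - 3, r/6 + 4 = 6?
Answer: 441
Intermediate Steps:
N = -3 (N = 3 - 6 = -3)
r = 12 (r = -24 + 6*6 = -24 + 36 = 12)
q = -9 (q = -(6 - 1*0) - 3 = -(6 + 0) - 3 = -1*6 - 3 = -6 - 3 = -9)
b(T, f) = -12 (b(T, f) = -1*12 = -12)
(q + b(2, N))² = (-9 - 12)² = (-21)² = 441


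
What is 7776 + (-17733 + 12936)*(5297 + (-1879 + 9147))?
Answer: -60266529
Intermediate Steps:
7776 + (-17733 + 12936)*(5297 + (-1879 + 9147)) = 7776 - 4797*(5297 + 7268) = 7776 - 4797*12565 = 7776 - 60274305 = -60266529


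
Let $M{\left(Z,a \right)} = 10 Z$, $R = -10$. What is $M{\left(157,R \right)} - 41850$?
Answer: $-40280$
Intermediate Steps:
$M{\left(157,R \right)} - 41850 = 10 \cdot 157 - 41850 = 1570 - 41850 = -40280$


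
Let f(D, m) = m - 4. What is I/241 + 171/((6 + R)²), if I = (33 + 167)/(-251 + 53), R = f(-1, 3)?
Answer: 4077389/596475 ≈ 6.8358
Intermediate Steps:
f(D, m) = -4 + m
R = -1 (R = -4 + 3 = -1)
I = -100/99 (I = 200/(-198) = 200*(-1/198) = -100/99 ≈ -1.0101)
I/241 + 171/((6 + R)²) = -100/99/241 + 171/((6 - 1)²) = -100/99*1/241 + 171/(5²) = -100/23859 + 171/25 = 4077389/596475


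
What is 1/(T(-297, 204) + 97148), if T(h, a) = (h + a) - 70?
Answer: 1/96985 ≈ 1.0311e-5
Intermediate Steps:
T(h, a) = -70 + a + h (T(h, a) = (a + h) - 70 = -70 + a + h)
1/(T(-297, 204) + 97148) = 1/((-70 + 204 - 297) + 97148) = 1/(-163 + 97148) = 1/96985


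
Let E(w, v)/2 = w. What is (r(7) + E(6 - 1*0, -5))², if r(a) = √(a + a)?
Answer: (12 + √14)² ≈ 247.80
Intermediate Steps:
r(a) = √2*√a (r(a) = √(2*a) = √2*√a)
E(w, v) = 2*w
(r(7) + E(6 - 1*0, -5))² = (√2*√7 + 2*(6 - 1*0))² = (√14 + 2*(6 + 0))² = (√14 + 2*6)² = (√14 + 12)² = (12 + √14)²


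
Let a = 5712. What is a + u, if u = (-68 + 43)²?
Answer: 6337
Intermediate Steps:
u = 625 (u = (-25)² = 625)
a + u = 5712 + 625 = 6337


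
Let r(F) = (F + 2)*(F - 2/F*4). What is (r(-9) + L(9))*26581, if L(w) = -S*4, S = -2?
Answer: 15496723/9 ≈ 1.7219e+6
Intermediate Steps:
L(w) = 8 (L(w) = -(-2)*4 = -1*(-8) = 8)
r(F) = (2 + F)*(F - 8/F)
(r(-9) + L(9))*26581 = ((-8 + (-9)**2 - 16/(-9) + 2*(-9)) + 8)*26581 = ((-8 + 81 - 16*(-1/9) - 18) + 8)*26581 = ((-8 + 81 + 16/9 - 18) + 8)*26581 = (511/9 + 8)*26581 = (583/9)*26581 = 15496723/9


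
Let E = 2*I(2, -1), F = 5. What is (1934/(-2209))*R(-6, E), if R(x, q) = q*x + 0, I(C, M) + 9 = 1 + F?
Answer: -69624/2209 ≈ -31.518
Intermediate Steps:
I(C, M) = -3 (I(C, M) = -9 + (1 + 5) = -9 + 6 = -3)
E = -6 (E = 2*(-3) = -6)
R(x, q) = q*x
(1934/(-2209))*R(-6, E) = (1934/(-2209))*(-6*(-6)) = (1934*(-1/2209))*36 = -1934/2209*36 = -69624/2209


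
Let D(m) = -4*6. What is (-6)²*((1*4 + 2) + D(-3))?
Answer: -648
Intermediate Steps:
D(m) = -24
(-6)²*((1*4 + 2) + D(-3)) = (-6)²*((1*4 + 2) - 24) = 36*((4 + 2) - 24) = 36*(6 - 24) = 36*(-18) = -648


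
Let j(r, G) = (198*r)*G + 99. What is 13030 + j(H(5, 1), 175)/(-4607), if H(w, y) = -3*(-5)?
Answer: 59509361/4607 ≈ 12917.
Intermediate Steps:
H(w, y) = 15
j(r, G) = 99 + 198*G*r (j(r, G) = 198*G*r + 99 = 99 + 198*G*r)
13030 + j(H(5, 1), 175)/(-4607) = 13030 + (99 + 198*175*15)/(-4607) = 13030 + (99 + 519750)*(-1/4607) = 13030 + 519849*(-1/4607) = 13030 - 519849/4607 = 59509361/4607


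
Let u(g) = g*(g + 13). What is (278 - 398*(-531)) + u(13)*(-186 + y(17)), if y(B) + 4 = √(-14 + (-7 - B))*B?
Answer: 147396 + 5746*I*√38 ≈ 1.474e+5 + 35421.0*I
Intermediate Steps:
y(B) = -4 + B*√(-21 - B) (y(B) = -4 + √(-14 + (-7 - B))*B = -4 + √(-21 - B)*B = -4 + B*√(-21 - B))
u(g) = g*(13 + g)
(278 - 398*(-531)) + u(13)*(-186 + y(17)) = (278 - 398*(-531)) + (13*(13 + 13))*(-186 + (-4 + 17*√(-21 - 1*17))) = (278 + 211338) + (13*26)*(-186 + (-4 + 17*√(-21 - 17))) = 211616 + 338*(-186 + (-4 + 17*√(-38))) = 211616 + 338*(-186 + (-4 + 17*(I*√38))) = 211616 + 338*(-186 + (-4 + 17*I*√38)) = 211616 + 338*(-190 + 17*I*√38) = 211616 + (-64220 + 5746*I*√38) = 147396 + 5746*I*√38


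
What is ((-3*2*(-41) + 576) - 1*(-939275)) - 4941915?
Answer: -4001818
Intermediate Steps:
((-3*2*(-41) + 576) - 1*(-939275)) - 4941915 = ((-6*(-41) + 576) + 939275) - 4941915 = ((246 + 576) + 939275) - 4941915 = (822 + 939275) - 4941915 = 940097 - 4941915 = -4001818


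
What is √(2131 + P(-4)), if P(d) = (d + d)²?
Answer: √2195 ≈ 46.851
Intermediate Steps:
P(d) = 4*d² (P(d) = (2*d)² = 4*d²)
√(2131 + P(-4)) = √(2131 + 4*(-4)²) = √(2131 + 4*16) = √(2131 + 64) = √2195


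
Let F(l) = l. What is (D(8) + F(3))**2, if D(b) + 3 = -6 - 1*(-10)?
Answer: 16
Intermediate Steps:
D(b) = 1 (D(b) = -3 + (-6 - 1*(-10)) = -3 + (-6 + 10) = -3 + 4 = 1)
(D(8) + F(3))**2 = (1 + 3)**2 = 4**2 = 16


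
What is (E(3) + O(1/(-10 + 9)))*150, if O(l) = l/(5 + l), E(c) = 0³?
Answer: -75/2 ≈ -37.500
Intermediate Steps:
E(c) = 0
O(l) = l/(5 + l)
(E(3) + O(1/(-10 + 9)))*150 = (0 + 1/((-10 + 9)*(5 + 1/(-10 + 9))))*150 = (0 + 1/((-1)*(5 + 1/(-1))))*150 = (0 - 1/(5 - 1))*150 = (0 - 1/4)*150 = (0 - 1*¼)*150 = (0 - ¼)*150 = -¼*150 = -75/2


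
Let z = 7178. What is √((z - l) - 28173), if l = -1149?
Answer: I*√19846 ≈ 140.88*I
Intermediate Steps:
√((z - l) - 28173) = √((7178 - 1*(-1149)) - 28173) = √((7178 + 1149) - 28173) = √(8327 - 28173) = √(-19846) = I*√19846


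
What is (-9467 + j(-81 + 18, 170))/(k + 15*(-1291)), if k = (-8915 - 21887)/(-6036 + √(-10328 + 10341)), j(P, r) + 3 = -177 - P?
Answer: 6760022688790032/13655398855728319 + 295206368*√13/13655398855728319 ≈ 0.49504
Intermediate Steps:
j(P, r) = -180 - P (j(P, r) = -3 + (-177 - P) = -180 - P)
k = -30802/(-6036 + √13) ≈ 5.1061
(-9467 + j(-81 + 18, 170))/(k + 15*(-1291)) = (-9467 + (-180 - (-81 + 18)))/((185920872/36433283 + 30802*√13/36433283) + 15*(-1291)) = (-9467 + (-180 - 1*(-63)))/((185920872/36433283 + 30802*√13/36433283) - 19365) = (-9467 + (-180 + 63))/(-705344604423/36433283 + 30802*√13/36433283) = (-9467 - 117)/(-705344604423/36433283 + 30802*√13/36433283) = -9584/(-705344604423/36433283 + 30802*√13/36433283)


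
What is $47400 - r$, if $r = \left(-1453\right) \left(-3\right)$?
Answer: $43041$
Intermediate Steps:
$r = 4359$
$47400 - r = 47400 - 4359 = 43041$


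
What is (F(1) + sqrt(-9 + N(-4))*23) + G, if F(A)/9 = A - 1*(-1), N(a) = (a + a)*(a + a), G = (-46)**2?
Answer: 2134 + 23*sqrt(55) ≈ 2304.6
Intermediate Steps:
G = 2116
N(a) = 4*a**2 (N(a) = (2*a)*(2*a) = 4*a**2)
F(A) = 9 + 9*A (F(A) = 9*(A - 1*(-1)) = 9*(A + 1) = 9*(1 + A) = 9 + 9*A)
(F(1) + sqrt(-9 + N(-4))*23) + G = ((9 + 9*1) + sqrt(-9 + 4*(-4)**2)*23) + 2116 = ((9 + 9) + sqrt(-9 + 4*16)*23) + 2116 = (18 + sqrt(-9 + 64)*23) + 2116 = (18 + sqrt(55)*23) + 2116 = (18 + 23*sqrt(55)) + 2116 = 2134 + 23*sqrt(55)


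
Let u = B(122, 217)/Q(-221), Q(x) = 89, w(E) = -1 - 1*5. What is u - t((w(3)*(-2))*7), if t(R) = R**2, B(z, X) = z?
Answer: -627862/89 ≈ -7054.6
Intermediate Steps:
w(E) = -6 (w(E) = -1 - 5 = -6)
u = 122/89 ≈ 1.3708
u - t((w(3)*(-2))*7) = 122/89 - (-6*(-2)*7)**2 = 122/89 - (12*7)**2 = 122/89 - 1*84**2 = 122/89 - 1*7056 = 122/89 - 7056 = -627862/89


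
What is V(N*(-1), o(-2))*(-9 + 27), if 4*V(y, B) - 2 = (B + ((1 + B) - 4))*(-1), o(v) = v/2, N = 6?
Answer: 63/2 ≈ 31.500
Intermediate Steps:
o(v) = v/2 (o(v) = v*(½) = v/2)
V(y, B) = 5/4 - B/2 (V(y, B) = ½ + ((B + ((1 + B) - 4))*(-1))/4 = ½ + ((B + (-3 + B))*(-1))/4 = ½ + ((-3 + 2*B)*(-1))/4 = ½ + (3 - 2*B)/4 = ½ + (¾ - B/2) = 5/4 - B/2)
V(N*(-1), o(-2))*(-9 + 27) = (5/4 - (-2)/4)*(-9 + 27) = (5/4 - ½*(-1))*18 = (5/4 + ½)*18 = (7/4)*18 = 63/2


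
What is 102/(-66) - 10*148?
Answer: -16297/11 ≈ -1481.5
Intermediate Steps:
102/(-66) - 10*148 = 102*(-1/66) - 1480 = -17/11 - 1480 = -16297/11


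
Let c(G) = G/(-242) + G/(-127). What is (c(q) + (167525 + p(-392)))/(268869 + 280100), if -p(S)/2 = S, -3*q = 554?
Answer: 2586438474/8436006623 ≈ 0.30660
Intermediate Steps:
q = -554/3 (q = -1/3*554 = -554/3 ≈ -184.67)
p(S) = -2*S
c(G) = -369*G/30734 (c(G) = G*(-1/242) + G*(-1/127) = -G/242 - G/127 = -369*G/30734)
(c(q) + (167525 + p(-392)))/(268869 + 280100) = (-369/30734*(-554/3) + (167525 - 2*(-392)))/(268869 + 280100) = (34071/15367 + (167525 + 784))/548969 = (34071/15367 + 168309)*(1/548969) = (2586438474/15367)*(1/548969) = 2586438474/8436006623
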